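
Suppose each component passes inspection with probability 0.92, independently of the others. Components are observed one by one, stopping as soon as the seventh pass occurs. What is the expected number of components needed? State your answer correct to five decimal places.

Y = total components until the seventh success; negative binomial with r=7, p=0.92.
E[Y] = r / p = 7 / 0.92 = 7.6086957

7.60870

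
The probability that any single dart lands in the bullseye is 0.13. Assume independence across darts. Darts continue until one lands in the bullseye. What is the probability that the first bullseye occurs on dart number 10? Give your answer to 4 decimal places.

0.0371

Geometric (trials to first success), p = 0.13.
P(Y = 10) = (1−p)^9 · p = 0.28554 · 0.13 = 0.037121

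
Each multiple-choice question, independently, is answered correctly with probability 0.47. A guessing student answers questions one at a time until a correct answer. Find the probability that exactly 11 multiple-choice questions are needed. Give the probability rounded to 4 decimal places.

0.0008

Geometric (trials to first success), p = 0.47.
P(Y = 11) = (1−p)^10 · p = 0.0017489 · 0.47 = 0.000822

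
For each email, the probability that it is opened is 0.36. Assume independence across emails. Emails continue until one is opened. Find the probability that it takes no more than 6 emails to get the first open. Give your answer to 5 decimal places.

0.93128

Y = number of emails to the first success; geometric, p = 0.36.
P(Y ≤ 6) = 1 − (1−p)^6 = 1 − 0.0687195 = 0.9312805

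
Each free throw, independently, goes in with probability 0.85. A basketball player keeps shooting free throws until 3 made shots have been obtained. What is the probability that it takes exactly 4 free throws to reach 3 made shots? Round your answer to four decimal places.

Y = trial on which the third success occurs; negative binomial, r=3, p=0.85.
P(Y=4) = C(3,2) · p^3 · (1−p)^1
= 3 · 0.61413 · 0.15 = 0.276356

0.2764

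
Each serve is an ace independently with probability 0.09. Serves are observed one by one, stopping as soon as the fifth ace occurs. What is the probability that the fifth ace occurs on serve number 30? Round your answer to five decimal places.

0.01327

Y = trial on which the fifth success occurs; negative binomial, r=5, p=0.09.
P(Y=30) = C(29,4) · p^5 · (1−p)^25
= 23751 · 5.9049e-06 · 0.094631 = 0.0132718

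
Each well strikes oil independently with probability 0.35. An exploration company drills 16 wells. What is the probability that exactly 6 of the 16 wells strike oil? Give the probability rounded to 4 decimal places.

0.1982

X ~ Binomial(n=16, p=0.35).
P(X=6) = C(16,6) · p^6 · (1−p)^10
= 8008 · 0.0018383 · 0.013463 = 0.198183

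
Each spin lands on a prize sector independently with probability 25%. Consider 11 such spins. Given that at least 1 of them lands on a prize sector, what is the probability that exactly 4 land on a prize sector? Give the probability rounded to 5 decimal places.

0.17966

X ~ Binomial(11, 0.25). Want P(X=4 | X≥1) = P(X=4) / P(X≥1).
P(X=4) = C(11,4)·0.25^4·0.75^7 = 0.1720691
P(X≥1) = 1 − 0.0422351 = 0.9577649
Ratio = 0.1720691 / 0.9577649 = 0.1796569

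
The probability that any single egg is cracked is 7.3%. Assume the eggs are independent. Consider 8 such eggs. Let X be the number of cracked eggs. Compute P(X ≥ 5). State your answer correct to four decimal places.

0.0001

X ~ Binomial(8, 0.073); P(X ≥ 5) = Σ C(8,k) p^k (1−p)^(8−k) over k:
  k=5: C(8,5)·0.073^5·0.927^3 = 0.000092
  k=6: C(8,6)·0.073^6·0.927^2 = 0.000004
  k=7: C(8,7)·0.073^7·0.927^1 = 0.000000
  k=8: C(8,8)·0.073^8·0.927^0 = 0.000000
Total = 0.000096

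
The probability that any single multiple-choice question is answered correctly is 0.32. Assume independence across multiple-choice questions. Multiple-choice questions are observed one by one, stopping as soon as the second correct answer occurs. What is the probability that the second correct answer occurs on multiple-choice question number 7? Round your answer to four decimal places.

Y = trial on which the second success occurs; negative binomial, r=2, p=0.32.
P(Y=7) = C(6,1) · p^2 · (1−p)^5
= 6 · 0.1024 · 0.14539 = 0.089330

0.0893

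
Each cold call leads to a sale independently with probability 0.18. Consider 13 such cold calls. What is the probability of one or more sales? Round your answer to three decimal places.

0.924

P(at least one) = 1 − P(none) = 1 − (1 − 0.18)^13
= 1 − 0.07578 = 0.92422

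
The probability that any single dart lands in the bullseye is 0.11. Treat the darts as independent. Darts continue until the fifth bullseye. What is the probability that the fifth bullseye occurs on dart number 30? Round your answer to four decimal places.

Y = trial on which the fifth success occurs; negative binomial, r=5, p=0.11.
P(Y=30) = C(29,4) · p^5 · (1−p)^25
= 23751 · 1.6105e-05 · 0.054294 = 0.020768

0.0208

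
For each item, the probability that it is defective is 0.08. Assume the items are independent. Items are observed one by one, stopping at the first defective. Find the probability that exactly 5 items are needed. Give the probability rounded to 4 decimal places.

Geometric (trials to first success), p = 0.08.
P(Y = 5) = (1−p)^4 · p = 0.71639 · 0.08 = 0.057311

0.0573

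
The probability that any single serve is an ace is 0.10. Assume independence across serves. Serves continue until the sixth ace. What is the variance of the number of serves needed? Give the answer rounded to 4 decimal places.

540.0000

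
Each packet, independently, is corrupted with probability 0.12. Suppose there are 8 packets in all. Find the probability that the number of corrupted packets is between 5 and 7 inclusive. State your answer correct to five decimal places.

0.00102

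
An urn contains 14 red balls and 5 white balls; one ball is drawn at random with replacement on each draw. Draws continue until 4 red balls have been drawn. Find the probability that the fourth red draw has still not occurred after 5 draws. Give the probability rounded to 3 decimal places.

Needing more than 5 draws ⇔ fewer than 4 successes in the first 5. With X ~ Binomial(5, 0.736842), P(Y > 5) = P(X ≤ 3).
  k=0: C(5,0)·0.736842^0·0.263158^5 = 0.00126
  k=1: C(5,1)·0.736842^1·0.263158^4 = 0.01767
  k=2: C(5,2)·0.736842^2·0.263158^3 = 0.09895
  k=3: C(5,3)·0.736842^3·0.263158^2 = 0.27705
P(X ≤ 3) = 0.39493

0.395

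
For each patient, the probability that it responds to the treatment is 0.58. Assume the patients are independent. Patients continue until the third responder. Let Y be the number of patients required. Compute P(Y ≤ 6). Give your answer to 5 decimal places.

Finishing within 6 patients ⇔ at least 3 successes in the first 6. With X ~ Binomial(6, 0.58), P(Y ≤ 6) = 1 − P(X ≤ 2).
  k=0: C(6,0)·0.58^0·0.42^6 = 0.0054890
  k=1: C(6,1)·0.58^1·0.42^5 = 0.0454805
  k=2: C(6,2)·0.58^2·0.42^4 = 0.1570162
1 − 0.2079858 = 0.7920142

0.79201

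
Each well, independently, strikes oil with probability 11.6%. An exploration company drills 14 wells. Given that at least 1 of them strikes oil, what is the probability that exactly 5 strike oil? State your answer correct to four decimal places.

0.0169

X ~ Binomial(14, 0.116). Want P(X=5 | X≥1) = P(X=5) / P(X≥1).
P(X=5) = C(14,5)·0.116^5·0.884^9 = 0.013862
P(X≥1) = 1 − 0.177964 = 0.822036
Ratio = 0.013862 / 0.822036 = 0.016863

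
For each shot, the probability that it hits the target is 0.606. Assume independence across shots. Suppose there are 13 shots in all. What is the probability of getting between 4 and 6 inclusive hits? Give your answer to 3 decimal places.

0.208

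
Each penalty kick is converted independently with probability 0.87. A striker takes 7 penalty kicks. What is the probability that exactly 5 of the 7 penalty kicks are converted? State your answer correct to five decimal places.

0.17689

X ~ Binomial(n=7, p=0.87).
P(X=5) = C(7,5) · p^5 · (1−p)^2
= 21 · 0.49842 · 0.0169 = 0.1768896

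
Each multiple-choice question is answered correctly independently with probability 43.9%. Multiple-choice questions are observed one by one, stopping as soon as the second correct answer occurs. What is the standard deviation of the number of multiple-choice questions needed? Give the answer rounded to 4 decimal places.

Y = total multiple-choice questions until the second success; negative binomial with r=2, p=0.439.
SD(Y) = √[r(1−p)/p²] = √(5.821888) = 2.412859

2.4129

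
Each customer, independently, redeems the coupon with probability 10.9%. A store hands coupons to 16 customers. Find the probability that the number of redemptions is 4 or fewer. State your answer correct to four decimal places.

X ~ Binomial(16, 0.109); P(X ≤ 4) = Σ C(16,k) p^k (1−p)^(16−k) over k:
  k=0: C(16,0)·0.109^0·0.891^16 = 0.157777
  k=1: C(16,1)·0.109^1·0.891^15 = 0.308825
  k=2: C(16,2)·0.109^2·0.891^14 = 0.283349
  k=3: C(16,3)·0.109^3·0.891^13 = 0.161762
  k=4: C(16,4)·0.109^4·0.891^12 = 0.064315
Total = 0.976028

0.9760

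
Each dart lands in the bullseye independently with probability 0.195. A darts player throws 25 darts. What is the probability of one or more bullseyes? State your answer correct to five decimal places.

P(at least one) = 1 − P(none) = 1 − (1 − 0.195)^25
= 1 − 0.0044147 = 0.9955853

0.99559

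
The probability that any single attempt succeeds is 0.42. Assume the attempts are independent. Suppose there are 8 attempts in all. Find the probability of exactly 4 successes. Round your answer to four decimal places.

X ~ Binomial(n=8, p=0.42).
P(X=4) = C(8,4) · p^4 · (1−p)^4
= 70 · 0.031117 · 0.11316 = 0.246494

0.2465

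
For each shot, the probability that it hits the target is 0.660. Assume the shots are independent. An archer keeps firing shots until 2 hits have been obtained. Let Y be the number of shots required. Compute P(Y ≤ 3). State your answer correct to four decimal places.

Finishing within 3 shots ⇔ at least 2 successes in the first 3. With X ~ Binomial(3, 0.66), P(Y ≤ 3) = 1 − P(X ≤ 1).
  k=0: C(3,0)·0.66^0·0.34^3 = 0.039304
  k=1: C(3,1)·0.66^1·0.34^2 = 0.228888
1 − 0.268192 = 0.731808

0.7318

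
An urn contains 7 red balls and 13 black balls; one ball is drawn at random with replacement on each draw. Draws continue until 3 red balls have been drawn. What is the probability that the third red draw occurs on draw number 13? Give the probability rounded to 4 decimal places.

0.0381

Y = trial on which the third success occurs; negative binomial, r=3, p=0.35.
P(Y=13) = C(12,2) · p^3 · (1−p)^10
= 66 · 0.042875 · 0.013463 = 0.038096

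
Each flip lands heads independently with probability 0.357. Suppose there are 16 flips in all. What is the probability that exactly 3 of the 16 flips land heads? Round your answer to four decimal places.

0.0818

X ~ Binomial(n=16, p=0.357).
P(X=3) = C(16,3) · p^3 · (1−p)^13
= 560 · 0.045499 · 0.0032118 = 0.081834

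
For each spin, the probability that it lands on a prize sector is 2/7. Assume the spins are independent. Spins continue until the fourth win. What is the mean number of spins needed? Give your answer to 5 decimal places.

14.00000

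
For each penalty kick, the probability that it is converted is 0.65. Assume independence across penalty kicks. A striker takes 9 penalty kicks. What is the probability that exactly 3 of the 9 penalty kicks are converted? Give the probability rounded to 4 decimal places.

0.0424

X ~ Binomial(n=9, p=0.65).
P(X=3) = C(9,3) · p^3 · (1−p)^6
= 84 · 0.27463 · 0.0018383 = 0.042406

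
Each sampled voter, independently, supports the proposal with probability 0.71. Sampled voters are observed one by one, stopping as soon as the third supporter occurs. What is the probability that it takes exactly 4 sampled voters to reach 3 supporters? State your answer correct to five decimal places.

0.31138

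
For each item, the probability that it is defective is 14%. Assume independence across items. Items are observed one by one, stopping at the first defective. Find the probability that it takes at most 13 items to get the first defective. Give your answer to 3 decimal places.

0.859

Y = number of items to the first success; geometric, p = 0.14.
P(Y ≤ 13) = 1 − (1−p)^13 = 1 − 0.14076 = 0.85924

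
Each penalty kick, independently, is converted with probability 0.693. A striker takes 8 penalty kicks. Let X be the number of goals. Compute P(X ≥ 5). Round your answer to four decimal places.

0.7930

X ~ Binomial(8, 0.693); P(X ≥ 5) = Σ C(8,k) p^k (1−p)^(8−k) over k:
  k=5: C(8,5)·0.693^5·0.307^3 = 0.258982
  k=6: C(8,6)·0.693^6·0.307^2 = 0.292304
  k=7: C(8,7)·0.693^7·0.307^1 = 0.188522
  k=8: C(8,8)·0.693^8·0.307^0 = 0.053194
Total = 0.793001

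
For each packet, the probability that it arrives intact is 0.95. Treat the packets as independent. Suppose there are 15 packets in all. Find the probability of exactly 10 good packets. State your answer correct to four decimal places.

0.0006

X ~ Binomial(n=15, p=0.95).
P(X=10) = C(15,10) · p^10 · (1−p)^5
= 3003 · 0.59874 · 3.125e-07 = 0.000562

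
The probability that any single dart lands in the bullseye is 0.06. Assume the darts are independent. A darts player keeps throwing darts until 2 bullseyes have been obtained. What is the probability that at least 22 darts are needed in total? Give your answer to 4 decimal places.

Needing more than 21 darts ⇔ fewer than 2 successes in the first 21. With X ~ Binomial(21, 0.06), P(Y > 21) = P(X ≤ 1).
  k=0: C(21,0)·0.06^0·0.94^21 = 0.272700
  k=1: C(21,1)·0.06^1·0.94^20 = 0.365534
P(X ≤ 1) = 0.638234

0.6382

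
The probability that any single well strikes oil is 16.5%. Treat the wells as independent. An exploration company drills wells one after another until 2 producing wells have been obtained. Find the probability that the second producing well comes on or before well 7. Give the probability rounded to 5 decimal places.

Finishing within 7 wells ⇔ at least 2 successes in the first 7. With X ~ Binomial(7, 0.165), P(Y ≤ 7) = 1 − P(X ≤ 1).
  k=0: C(7,0)·0.165^0·0.835^7 = 0.2830123
  k=1: C(7,1)·0.165^1·0.835^6 = 0.3914721
1 − 0.6744844 = 0.3255156

0.32552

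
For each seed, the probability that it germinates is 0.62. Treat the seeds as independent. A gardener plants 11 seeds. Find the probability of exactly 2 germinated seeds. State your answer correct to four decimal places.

X ~ Binomial(n=11, p=0.62).
P(X=2) = C(11,2) · p^2 · (1−p)^9
= 55 · 0.3844 · 0.00016522 = 0.003493

0.0035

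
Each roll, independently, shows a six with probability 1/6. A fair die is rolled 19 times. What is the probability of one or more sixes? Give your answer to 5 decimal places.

0.96870

P(at least one) = 1 − P(none) = 1 − (1 − 0.166667)^19
= 1 − 0.0313009 = 0.9686991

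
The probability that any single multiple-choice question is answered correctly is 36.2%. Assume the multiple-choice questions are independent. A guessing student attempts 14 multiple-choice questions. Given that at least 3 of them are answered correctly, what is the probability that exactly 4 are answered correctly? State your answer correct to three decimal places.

0.207

X ~ Binomial(14, 0.362). Want P(X=4 | X≥3) = P(X=4) / P(X≥3).
P(X=4) = C(14,4)·0.362^4·0.638^10 = 0.19208
P(X≥3) = 1 − 0.00185 − 0.01471 − 0.05424 = 0.92920
Ratio = 0.19208 / 0.92920 = 0.20671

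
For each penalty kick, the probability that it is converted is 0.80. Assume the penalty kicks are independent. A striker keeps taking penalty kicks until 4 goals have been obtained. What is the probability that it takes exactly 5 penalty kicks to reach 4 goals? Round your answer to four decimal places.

0.3277

Y = trial on which the fourth success occurs; negative binomial, r=4, p=0.80.
P(Y=5) = C(4,3) · p^4 · (1−p)^1
= 4 · 0.4096 · 0.2 = 0.327680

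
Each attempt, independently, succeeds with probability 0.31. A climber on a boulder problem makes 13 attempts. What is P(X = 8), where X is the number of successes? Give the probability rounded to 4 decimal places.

0.0172

X ~ Binomial(n=13, p=0.31).
P(X=8) = C(13,8) · p^8 · (1−p)^5
= 1287 · 8.5289e-05 · 0.1564 = 0.017168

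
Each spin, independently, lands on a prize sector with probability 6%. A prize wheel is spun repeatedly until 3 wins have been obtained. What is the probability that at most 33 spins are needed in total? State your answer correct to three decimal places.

Finishing within 33 spins ⇔ at least 3 successes in the first 33. With X ~ Binomial(33, 0.06), P(Y ≤ 33) = 1 − P(X ≤ 2).
  k=0: C(33,0)·0.06^0·0.94^33 = 0.12978
  k=1: C(33,1)·0.06^1·0.94^32 = 0.27337
  k=2: C(33,2)·0.06^2·0.94^31 = 0.27919
1 − 0.68235 = 0.31765

0.318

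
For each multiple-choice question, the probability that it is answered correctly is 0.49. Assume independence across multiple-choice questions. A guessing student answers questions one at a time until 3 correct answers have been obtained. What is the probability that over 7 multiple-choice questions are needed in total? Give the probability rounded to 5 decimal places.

Needing more than 7 multiple-choice questions ⇔ fewer than 3 successes in the first 7. With X ~ Binomial(7, 0.49), P(Y > 7) = P(X ≤ 2).
  k=0: C(7,0)·0.49^0·0.51^7 = 0.0089741
  k=1: C(7,1)·0.49^1·0.51^6 = 0.0603553
  k=2: C(7,2)·0.49^2·0.51^5 = 0.1739652
P(X ≤ 2) = 0.2432946

0.24329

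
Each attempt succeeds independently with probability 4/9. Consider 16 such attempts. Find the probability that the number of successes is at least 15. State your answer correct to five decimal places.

0.00005

X ~ Binomial(16, 0.444444); P(X ≥ 15) = Σ C(16,k) p^k (1−p)^(16−k) over k:
  k=15: C(16,15)·0.444444^15·0.555556^1 = 0.0000464
  k=16: C(16,16)·0.444444^16·0.555556^0 = 0.0000023
Total = 0.0000487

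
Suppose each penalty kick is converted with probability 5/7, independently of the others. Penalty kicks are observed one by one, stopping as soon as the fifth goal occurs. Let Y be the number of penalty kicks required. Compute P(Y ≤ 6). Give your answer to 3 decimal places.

Finishing within 6 penalty kicks ⇔ at least 5 successes in the first 6. With X ~ Binomial(6, 0.714286), P(Y ≤ 6) = 1 − P(X ≤ 4).
  k=0: C(6,0)·0.714286^0·0.285714^6 = 0.00054
  k=1: C(6,1)·0.714286^1·0.285714^5 = 0.00816
  k=2: C(6,2)·0.714286^2·0.285714^4 = 0.05100
  k=3: C(6,3)·0.714286^3·0.285714^3 = 0.17000
  k=4: C(6,4)·0.714286^4·0.285714^2 = 0.31874
1 − 0.54844 = 0.45156

0.452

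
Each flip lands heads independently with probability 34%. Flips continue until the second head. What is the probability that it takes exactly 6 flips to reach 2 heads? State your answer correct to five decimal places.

0.10967

Y = trial on which the second success occurs; negative binomial, r=2, p=0.34.
P(Y=6) = C(5,1) · p^2 · (1−p)^4
= 5 · 0.1156 · 0.18975 = 0.1096740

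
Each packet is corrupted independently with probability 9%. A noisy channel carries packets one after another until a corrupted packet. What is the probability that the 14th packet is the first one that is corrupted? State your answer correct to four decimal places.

Geometric (trials to first success), p = 0.09.
P(Y = 14) = (1−p)^13 · p = 0.29345 · 0.09 = 0.026411

0.0264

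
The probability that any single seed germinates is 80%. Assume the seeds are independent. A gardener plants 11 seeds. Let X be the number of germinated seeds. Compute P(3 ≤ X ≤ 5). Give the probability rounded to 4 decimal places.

X ~ Binomial(11, 0.80); P(3 ≤ X ≤ 5) = Σ C(11,k) p^k (1−p)^(11−k) over k:
  k=3: C(11,3)·0.80^3·0.20^8 = 0.000216
  k=4: C(11,4)·0.80^4·0.20^7 = 0.001730
  k=5: C(11,5)·0.80^5·0.20^6 = 0.009689
Total = 0.011635

0.0116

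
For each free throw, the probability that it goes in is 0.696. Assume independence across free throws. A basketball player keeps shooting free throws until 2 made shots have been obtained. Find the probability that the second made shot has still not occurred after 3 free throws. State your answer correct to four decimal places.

0.2211

Needing more than 3 free throws ⇔ fewer than 2 successes in the first 3. With X ~ Binomial(3, 0.696), P(Y > 3) = P(X ≤ 1).
  k=0: C(3,0)·0.696^0·0.304^3 = 0.028094
  k=1: C(3,1)·0.696^1·0.304^2 = 0.192965
P(X ≤ 1) = 0.221059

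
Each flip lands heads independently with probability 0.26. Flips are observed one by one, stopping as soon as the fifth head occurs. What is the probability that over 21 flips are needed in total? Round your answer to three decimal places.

Needing more than 21 flips ⇔ fewer than 5 successes in the first 21. With X ~ Binomial(21, 0.26), P(Y > 21) = P(X ≤ 4).
  k=0: C(21,0)·0.26^0·0.74^21 = 0.00179
  k=1: C(21,1)·0.26^1·0.74^20 = 0.01324
  k=2: C(21,2)·0.26^2·0.74^19 = 0.04651
  k=3: C(21,3)·0.26^3·0.74^18 = 0.10350
  k=4: C(21,4)·0.26^4·0.74^17 = 0.16364
P(X ≤ 4) = 0.32869

0.329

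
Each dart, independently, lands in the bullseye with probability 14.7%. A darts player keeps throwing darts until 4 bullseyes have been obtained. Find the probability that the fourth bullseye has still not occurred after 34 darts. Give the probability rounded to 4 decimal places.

0.2431

Needing more than 34 darts ⇔ fewer than 4 successes in the first 34. With X ~ Binomial(34, 0.147), P(Y > 34) = P(X ≤ 3).
  k=0: C(34,0)·0.147^0·0.853^34 = 0.004490
  k=1: C(34,1)·0.147^1·0.853^33 = 0.026310
  k=2: C(34,2)·0.147^2·0.853^32 = 0.074811
  k=3: C(34,3)·0.147^3·0.853^31 = 0.137519
P(X ≤ 3) = 0.243130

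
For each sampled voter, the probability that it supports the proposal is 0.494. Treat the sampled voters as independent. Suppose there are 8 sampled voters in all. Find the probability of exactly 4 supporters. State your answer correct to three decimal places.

0.273

X ~ Binomial(n=8, p=0.494).
P(X=4) = C(8,4) · p^4 · (1−p)^4
= 70 · 0.059554 · 0.065554 = 0.27328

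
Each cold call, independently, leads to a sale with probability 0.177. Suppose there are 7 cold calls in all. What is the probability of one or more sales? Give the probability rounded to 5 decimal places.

0.74426

P(at least one) = 1 − P(none) = 1 − (1 − 0.177)^7
= 1 − 0.2557401 = 0.7442599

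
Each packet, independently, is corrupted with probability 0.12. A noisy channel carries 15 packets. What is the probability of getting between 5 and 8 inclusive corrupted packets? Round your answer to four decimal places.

0.0265

X ~ Binomial(15, 0.12); P(5 ≤ X ≤ 8) = Σ C(15,k) p^k (1−p)^(15−k) over k:
  k=5: C(15,5)·0.12^5·0.88^10 = 0.020811
  k=6: C(15,6)·0.12^6·0.88^9 = 0.004730
  k=7: C(15,7)·0.12^7·0.88^8 = 0.000829
  k=8: C(15,8)·0.12^8·0.88^7 = 0.000113
Total = 0.026483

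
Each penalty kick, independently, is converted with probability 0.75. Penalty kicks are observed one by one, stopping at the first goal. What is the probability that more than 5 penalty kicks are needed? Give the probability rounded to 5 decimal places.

0.00098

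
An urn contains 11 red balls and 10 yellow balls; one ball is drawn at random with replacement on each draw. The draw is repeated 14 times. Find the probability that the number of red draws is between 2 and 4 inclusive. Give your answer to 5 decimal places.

X ~ Binomial(14, 0.523810); P(2 ≤ X ≤ 4) = Σ C(14,k) p^k (1−p)^(14−k) over k:
  k=2: C(14,2)·0.523810^2·0.476190^12 = 0.0033944
  k=3: C(14,3)·0.523810^3·0.476190^11 = 0.0149351
  k=4: C(14,4)·0.523810^4·0.476190^10 = 0.0451788
Total = 0.0635083

0.06351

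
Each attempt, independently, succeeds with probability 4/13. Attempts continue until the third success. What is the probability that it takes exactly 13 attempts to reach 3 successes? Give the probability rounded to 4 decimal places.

0.0486

Y = trial on which the third success occurs; negative binomial, r=3, p=0.307692.
P(Y=13) = C(12,2) · p^3 · (1−p)^10
= 66 · 0.029131 · 0.025292 = 0.048628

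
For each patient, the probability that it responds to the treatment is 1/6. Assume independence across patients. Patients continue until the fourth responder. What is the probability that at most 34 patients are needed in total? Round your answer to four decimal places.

Finishing within 34 patients ⇔ at least 4 successes in the first 34. With X ~ Binomial(34, 0.166667), P(Y ≤ 34) = 1 − P(X ≤ 3).
  k=0: C(34,0)·0.166667^0·0.833333^34 = 0.002032
  k=1: C(34,1)·0.166667^1·0.833333^33 = 0.013815
  k=2: C(34,2)·0.166667^2·0.833333^32 = 0.045589
  k=3: C(34,3)·0.166667^3·0.833333^31 = 0.097257
1 − 0.158692 = 0.841308

0.8413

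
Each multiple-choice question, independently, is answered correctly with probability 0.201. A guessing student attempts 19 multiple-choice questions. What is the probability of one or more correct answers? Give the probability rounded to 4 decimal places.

P(at least one) = 1 − P(none) = 1 − (1 − 0.201)^19
= 1 − 0.014073 = 0.985927

0.9859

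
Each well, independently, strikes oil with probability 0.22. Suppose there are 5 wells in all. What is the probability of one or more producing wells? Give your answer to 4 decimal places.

0.7113

P(at least one) = 1 − P(none) = 1 − (1 − 0.22)^5
= 1 − 0.288717 = 0.711283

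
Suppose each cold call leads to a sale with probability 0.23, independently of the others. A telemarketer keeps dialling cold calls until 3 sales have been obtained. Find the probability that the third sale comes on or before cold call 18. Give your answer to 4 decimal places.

Finishing within 18 cold calls ⇔ at least 3 successes in the first 18. With X ~ Binomial(18, 0.23), P(Y ≤ 18) = 1 − P(X ≤ 2).
  k=0: C(18,0)·0.23^0·0.77^18 = 0.009054
  k=1: C(18,1)·0.23^1·0.77^17 = 0.048679
  k=2: C(18,2)·0.23^2·0.77^16 = 0.123594
1 − 0.181327 = 0.818673

0.8187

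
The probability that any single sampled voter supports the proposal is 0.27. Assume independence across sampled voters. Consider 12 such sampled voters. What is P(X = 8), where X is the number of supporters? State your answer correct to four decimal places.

X ~ Binomial(n=12, p=0.27).
P(X=8) = C(12,8) · p^8 · (1−p)^4
= 495 · 2.8243e-05 · 0.28398 = 0.003970

0.0040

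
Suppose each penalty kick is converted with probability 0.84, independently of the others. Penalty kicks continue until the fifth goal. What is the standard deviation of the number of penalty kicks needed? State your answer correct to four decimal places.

1.0648

Y = total penalty kicks until the fifth success; negative binomial with r=5, p=0.84.
SD(Y) = √[r(1−p)/p²] = √(1.133787) = 1.064794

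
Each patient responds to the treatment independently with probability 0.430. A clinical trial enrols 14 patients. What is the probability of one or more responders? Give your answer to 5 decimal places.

0.99962

P(at least one) = 1 − P(none) = 1 − (1 − 0.43)^14
= 1 − 0.0003822 = 0.9996178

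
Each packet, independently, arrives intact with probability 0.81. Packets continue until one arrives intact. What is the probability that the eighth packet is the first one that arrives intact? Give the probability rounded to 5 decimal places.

Geometric (trials to first success), p = 0.81.
P(Y = 8) = (1−p)^7 · p = 8.9387e-06 · 0.81 = 0.0000072

0.00001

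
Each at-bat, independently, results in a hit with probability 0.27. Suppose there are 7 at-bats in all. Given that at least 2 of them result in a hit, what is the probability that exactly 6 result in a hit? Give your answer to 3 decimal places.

X ~ Binomial(7, 0.27). Want P(X=6 | X≥2) = P(X=6) / P(X≥2).
P(X=6) = C(7,6)·0.27^6·0.73^1 = 0.00198
P(X≥2) = 1 − 0.11047 − 0.28602 = 0.60350
Ratio = 0.00198 / 0.60350 = 0.00328

0.003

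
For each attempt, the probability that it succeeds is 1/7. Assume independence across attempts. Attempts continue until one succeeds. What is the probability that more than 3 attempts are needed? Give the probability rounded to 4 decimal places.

0.6297

Y = number of attempts to the first success; geometric, p = 0.142857.
P(Y > 3) = P(first 3 all fail) = (1−p)^3 = 0.629738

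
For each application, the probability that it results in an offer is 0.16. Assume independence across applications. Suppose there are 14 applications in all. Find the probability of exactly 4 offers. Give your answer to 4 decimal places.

0.1147

X ~ Binomial(n=14, p=0.16).
P(X=4) = C(14,4) · p^4 · (1−p)^10
= 1001 · 0.00065536 · 0.1749 = 0.114738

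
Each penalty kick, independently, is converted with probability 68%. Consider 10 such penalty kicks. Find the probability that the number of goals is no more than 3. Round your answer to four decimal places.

0.0155

X ~ Binomial(10, 0.68); P(X ≤ 3) = Σ C(10,k) p^k (1−p)^(10−k) over k:
  k=0: C(10,0)·0.68^0·0.32^10 = 0.000011
  k=1: C(10,1)·0.68^1·0.32^9 = 0.000239
  k=2: C(10,2)·0.68^2·0.32^8 = 0.002288
  k=3: C(10,3)·0.68^3·0.32^7 = 0.012965
Total = 0.015503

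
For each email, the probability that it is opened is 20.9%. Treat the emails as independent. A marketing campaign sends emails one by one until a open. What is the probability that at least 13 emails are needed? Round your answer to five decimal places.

0.06000

Y = number of emails to the first success; geometric, p = 0.209.
P(Y > 12) = P(first 12 all fail) = (1−p)^12 = 0.0599954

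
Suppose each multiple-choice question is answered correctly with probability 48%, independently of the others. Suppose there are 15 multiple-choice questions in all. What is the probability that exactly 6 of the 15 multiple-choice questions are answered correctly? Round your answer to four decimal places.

0.1702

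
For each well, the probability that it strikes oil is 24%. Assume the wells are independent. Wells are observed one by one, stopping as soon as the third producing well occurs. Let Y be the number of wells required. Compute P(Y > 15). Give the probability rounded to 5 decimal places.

Needing more than 15 wells ⇔ fewer than 3 successes in the first 15. With X ~ Binomial(15, 0.24), P(Y > 15) = P(X ≤ 2).
  k=0: C(15,0)·0.24^0·0.76^15 = 0.0163006
  k=1: C(15,1)·0.24^1·0.76^14 = 0.0772134
  k=2: C(15,2)·0.24^2·0.76^13 = 0.1706823
P(X ≤ 2) = 0.2641963

0.26420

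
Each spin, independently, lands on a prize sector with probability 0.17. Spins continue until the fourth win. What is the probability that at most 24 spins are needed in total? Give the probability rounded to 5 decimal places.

0.60142

Finishing within 24 spins ⇔ at least 4 successes in the first 24. With X ~ Binomial(24, 0.17), P(Y ≤ 24) = 1 − P(X ≤ 3).
  k=0: C(24,0)·0.17^0·0.83^24 = 0.0114255
  k=1: C(24,1)·0.17^1·0.83^23 = 0.0561638
  k=2: C(24,2)·0.17^2·0.83^22 = 0.1322894
  k=3: C(24,3)·0.17^3·0.83^21 = 0.1986997
1 − 0.3985783 = 0.6014217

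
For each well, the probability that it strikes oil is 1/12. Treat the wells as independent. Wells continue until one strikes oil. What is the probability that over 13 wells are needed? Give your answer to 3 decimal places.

0.323

Y = number of wells to the first success; geometric, p = 0.083333.
P(Y > 13) = P(first 13 all fail) = (1−p)^13 = 0.32266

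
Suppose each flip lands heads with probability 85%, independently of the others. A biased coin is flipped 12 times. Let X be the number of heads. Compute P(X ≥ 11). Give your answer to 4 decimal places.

0.4435

X ~ Binomial(12, 0.85); P(X ≥ 11) = Σ C(12,k) p^k (1−p)^(12−k) over k:
  k=11: C(12,11)·0.85^11·0.15^1 = 0.301218
  k=12: C(12,12)·0.85^12·0.15^0 = 0.142242
Total = 0.443460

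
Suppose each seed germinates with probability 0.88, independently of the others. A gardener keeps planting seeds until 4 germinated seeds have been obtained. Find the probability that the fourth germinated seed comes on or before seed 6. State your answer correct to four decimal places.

Finishing within 6 seeds ⇔ at least 4 successes in the first 6. With X ~ Binomial(6, 0.88), P(Y ≤ 6) = 1 − P(X ≤ 3).
  k=0: C(6,0)·0.88^0·0.12^6 = 0.000003
  k=1: C(6,1)·0.88^1·0.12^5 = 0.000131
  k=2: C(6,2)·0.88^2·0.12^4 = 0.002409
  k=3: C(6,3)·0.88^3·0.12^3 = 0.023552
1 − 0.026095 = 0.973905

0.9739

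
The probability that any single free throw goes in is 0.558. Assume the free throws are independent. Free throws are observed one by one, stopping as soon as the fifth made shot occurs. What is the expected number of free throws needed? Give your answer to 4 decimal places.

8.9606

Y = total free throws until the fifth success; negative binomial with r=5, p=0.558.
E[Y] = r / p = 5 / 0.558 = 8.960573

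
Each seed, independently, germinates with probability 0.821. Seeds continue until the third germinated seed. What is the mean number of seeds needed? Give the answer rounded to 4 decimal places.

Y = total seeds until the third success; negative binomial with r=3, p=0.821.
E[Y] = r / p = 3 / 0.821 = 3.654080

3.6541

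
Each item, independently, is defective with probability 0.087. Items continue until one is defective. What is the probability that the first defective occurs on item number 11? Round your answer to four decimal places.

Geometric (trials to first success), p = 0.087.
P(Y = 11) = (1−p)^10 · p = 0.40245 · 0.087 = 0.035013

0.0350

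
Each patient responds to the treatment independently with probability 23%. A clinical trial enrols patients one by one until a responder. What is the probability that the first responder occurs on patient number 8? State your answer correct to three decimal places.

0.037

Geometric (trials to first success), p = 0.23.
P(Y = 8) = (1−p)^7 · p = 0.16049 · 0.23 = 0.03691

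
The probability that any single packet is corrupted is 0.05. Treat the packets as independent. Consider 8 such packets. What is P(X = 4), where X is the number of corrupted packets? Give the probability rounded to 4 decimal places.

0.0004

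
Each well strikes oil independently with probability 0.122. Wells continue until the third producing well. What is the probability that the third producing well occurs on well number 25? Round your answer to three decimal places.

Y = trial on which the third success occurs; negative binomial, r=3, p=0.122.
P(Y=25) = C(24,2) · p^3 · (1−p)^22
= 276 · 0.0018158 · 0.057132 = 0.02863

0.029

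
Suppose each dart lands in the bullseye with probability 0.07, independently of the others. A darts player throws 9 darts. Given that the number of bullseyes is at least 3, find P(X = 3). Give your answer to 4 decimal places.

X ~ Binomial(9, 0.07). Want P(X=3 | X≥3) = P(X=3) / P(X≥3).
P(X=3) = C(9,3)·0.07^3·0.93^6 = 0.018641
P(X≥3) = 1 − 0.520411 − 0.352537 − 0.106140 = 0.020912
Ratio = 0.018641 / 0.020912 = 0.891391

0.8914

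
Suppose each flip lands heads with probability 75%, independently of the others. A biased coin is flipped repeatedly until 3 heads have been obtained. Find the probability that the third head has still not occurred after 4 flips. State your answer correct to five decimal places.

0.26172

Needing more than 4 flips ⇔ fewer than 3 successes in the first 4. With X ~ Binomial(4, 0.75), P(Y > 4) = P(X ≤ 2).
  k=0: C(4,0)·0.75^0·0.25^4 = 0.0039062
  k=1: C(4,1)·0.75^1·0.25^3 = 0.0468750
  k=2: C(4,2)·0.75^2·0.25^2 = 0.2109375
P(X ≤ 2) = 0.2617188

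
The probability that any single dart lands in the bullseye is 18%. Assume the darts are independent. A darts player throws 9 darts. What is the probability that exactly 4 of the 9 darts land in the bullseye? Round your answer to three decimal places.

X ~ Binomial(n=9, p=0.18).
P(X=4) = C(9,4) · p^4 · (1−p)^5
= 126 · 0.0010498 · 0.37074 = 0.04904

0.049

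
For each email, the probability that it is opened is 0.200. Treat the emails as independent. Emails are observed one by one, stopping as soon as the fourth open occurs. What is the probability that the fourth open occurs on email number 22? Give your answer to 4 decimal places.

0.0383

Y = trial on which the fourth success occurs; negative binomial, r=4, p=0.20.
P(Y=22) = C(21,3) · p^4 · (1−p)^18
= 1330 · 0.0016 · 0.018014 = 0.038335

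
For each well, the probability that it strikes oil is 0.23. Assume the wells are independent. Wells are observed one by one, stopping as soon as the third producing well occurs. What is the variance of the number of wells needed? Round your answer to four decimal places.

43.6673

Y = total wells until the third success; negative binomial with r=3, p=0.23.
Var(Y) = r(1−p)/p² = 3·0.77 / 0.23² = 43.667297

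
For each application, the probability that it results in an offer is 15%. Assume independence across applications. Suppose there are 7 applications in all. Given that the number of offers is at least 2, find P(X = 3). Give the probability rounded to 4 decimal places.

0.2176

X ~ Binomial(7, 0.15). Want P(X=3 | X≥2) = P(X=3) / P(X≥2).
P(X=3) = C(7,3)·0.15^3·0.85^4 = 0.061662
P(X≥2) = 1 − 0.320577 − 0.396007 = 0.283416
Ratio = 0.061662 / 0.283416 = 0.217567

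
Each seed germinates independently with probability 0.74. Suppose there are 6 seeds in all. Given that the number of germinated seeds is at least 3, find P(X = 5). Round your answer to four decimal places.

0.3618

X ~ Binomial(6, 0.74). Want P(X=5 | X≥3) = P(X=5) / P(X≥3).
P(X=5) = C(6,5)·0.74^5·0.26^1 = 0.346165
P(X≥3) = 1 − 0.000309 − 0.005275 − 0.037536 = 0.956880
Ratio = 0.346165 / 0.956880 = 0.361764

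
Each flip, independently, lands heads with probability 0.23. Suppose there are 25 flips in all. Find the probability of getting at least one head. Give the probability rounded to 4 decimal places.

0.9985

P(at least one) = 1 − P(none) = 1 − (1 − 0.23)^25
= 1 − 0.001453 = 0.998547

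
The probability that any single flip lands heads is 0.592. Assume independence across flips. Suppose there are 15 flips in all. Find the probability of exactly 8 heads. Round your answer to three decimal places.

0.183

X ~ Binomial(n=15, p=0.592).
P(X=8) = C(15,8) · p^8 · (1−p)^7
= 6435 · 0.015086 · 0.001882 = 0.18270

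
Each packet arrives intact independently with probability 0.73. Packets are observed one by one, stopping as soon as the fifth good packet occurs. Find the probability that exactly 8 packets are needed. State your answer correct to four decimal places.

Y = trial on which the fifth success occurs; negative binomial, r=5, p=0.73.
P(Y=8) = C(7,4) · p^5 · (1−p)^3
= 35 · 0.20731 · 0.019683 = 0.142815

0.1428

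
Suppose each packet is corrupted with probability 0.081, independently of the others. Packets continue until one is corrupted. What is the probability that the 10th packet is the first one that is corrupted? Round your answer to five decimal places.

0.03787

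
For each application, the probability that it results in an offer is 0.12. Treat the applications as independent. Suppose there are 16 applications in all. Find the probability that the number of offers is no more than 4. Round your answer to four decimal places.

X ~ Binomial(16, 0.12); P(X ≤ 4) = Σ C(16,k) p^k (1−p)^(16−k) over k:
  k=0: C(16,0)·0.12^0·0.88^16 = 0.129337
  k=1: C(16,1)·0.12^1·0.88^15 = 0.282190
  k=2: C(16,2)·0.12^2·0.88^14 = 0.288603
  k=3: C(16,3)·0.12^3·0.88^13 = 0.183657
  k=4: C(16,4)·0.12^4·0.88^12 = 0.081393
Total = 0.965180

0.9652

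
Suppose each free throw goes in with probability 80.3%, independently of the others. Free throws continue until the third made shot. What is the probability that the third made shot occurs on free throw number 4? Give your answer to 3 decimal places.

Y = trial on which the third success occurs; negative binomial, r=3, p=0.803.
P(Y=4) = C(3,2) · p^3 · (1−p)^1
= 3 · 0.51778 · 0.197 = 0.30601

0.306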